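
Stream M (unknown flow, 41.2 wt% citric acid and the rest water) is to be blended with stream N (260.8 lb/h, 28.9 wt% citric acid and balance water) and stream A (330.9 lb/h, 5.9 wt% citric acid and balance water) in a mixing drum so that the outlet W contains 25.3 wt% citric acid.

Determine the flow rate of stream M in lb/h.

344.7 lb/h

Let M be the unknown flow. Total out = 591.7 + M.
citric acid balance: 94.894 + 0.412·M = 0.253·(591.7 + M)
(0.412 − 0.253)·M = 0.253×591.7 − 94.894 = 54.806
M = 54.806 / 0.159 = 344.69 lb/h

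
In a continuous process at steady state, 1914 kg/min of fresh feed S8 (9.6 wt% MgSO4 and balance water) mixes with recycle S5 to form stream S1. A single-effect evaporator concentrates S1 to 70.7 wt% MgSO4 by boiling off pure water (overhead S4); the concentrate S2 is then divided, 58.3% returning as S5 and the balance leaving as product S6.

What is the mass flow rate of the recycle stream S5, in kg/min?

363.4 kg/min

Overall MgSO4 balance (none leaves overhead): MgSO4 in fresh feed = MgSO4 in product, i.e. 1914×0.096 = (1−0.583)·S2·0.707.
S2 = 183.74/(0.707×0.417) = 623.24 kg/min.
Recycle S5 = 0.583×623.24 = 363.35 kg/min.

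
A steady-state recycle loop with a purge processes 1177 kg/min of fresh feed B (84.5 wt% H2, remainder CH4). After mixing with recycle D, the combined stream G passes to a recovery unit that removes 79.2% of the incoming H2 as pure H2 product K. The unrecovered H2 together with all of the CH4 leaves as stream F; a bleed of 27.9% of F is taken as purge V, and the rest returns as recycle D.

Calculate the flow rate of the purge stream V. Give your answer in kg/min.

CH4 enters only via B and leaves only via the purge: 1177×0.155 = 0.279×(CH4 in F), and the recovery unit passes all CH4, so CH4 in G = CH4 in F = 653.89 kg/min.
H2 in G: m_A = 1177×0.845 + (1−0.279)·(1−0.792)·m_A, so m_A = 994.56/0.8500 = 1170 kg/min.
F = (1−0.792)×1170 + 653.89 = 897.26 kg/min.
Purge V = 0.279×897.26 = 250.33 kg/min.

250.3 kg/min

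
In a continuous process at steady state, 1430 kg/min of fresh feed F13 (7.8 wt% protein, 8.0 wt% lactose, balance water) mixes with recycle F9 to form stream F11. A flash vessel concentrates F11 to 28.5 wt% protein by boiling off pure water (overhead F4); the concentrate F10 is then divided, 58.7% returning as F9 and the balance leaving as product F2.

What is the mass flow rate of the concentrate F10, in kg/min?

Overall protein balance (none leaves overhead): protein in fresh feed = protein in product, i.e. 1430×0.078 = (1−0.587)·F10·0.285.
F10 = 111.54/(0.285×0.413) = 947.62 kg/min.

947.6 kg/min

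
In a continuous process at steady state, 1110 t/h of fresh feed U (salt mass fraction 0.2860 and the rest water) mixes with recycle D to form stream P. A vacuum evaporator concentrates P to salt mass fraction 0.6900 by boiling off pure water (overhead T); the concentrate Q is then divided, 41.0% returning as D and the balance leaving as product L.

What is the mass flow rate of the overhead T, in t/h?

649.9 t/h

Overall salt balance (none leaves overhead): salt in fresh feed = salt in product, i.e. 1110×0.286 = (1−0.410)·Q·0.690.
Q = 317.46/(0.690×0.590) = 779.81 t/h.
Recycle D = 0.410×779.81 = 319.72 t/h.
Combined feed P = 1110 + 319.72 = 1429.7 t/h.
Overhead T = P − Q = 1429.7 − 779.81 = 649.91 t/h.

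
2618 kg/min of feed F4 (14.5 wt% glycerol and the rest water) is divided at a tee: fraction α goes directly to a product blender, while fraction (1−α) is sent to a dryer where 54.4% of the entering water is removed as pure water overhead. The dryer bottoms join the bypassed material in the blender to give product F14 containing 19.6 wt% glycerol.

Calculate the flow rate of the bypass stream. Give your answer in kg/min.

All 2618×0.145 = 379.61 kg/min of glycerol reaches F14, so F14 = 379.61/0.196 = 1936.8 kg/min and vapour = 681.21 kg/min.
The evaporator receives (1−α)·2618 of feed at 0.855 water and removes 0.544 of that water:
0.544×0.855×(1−α)×2618 = 681.21
(1−α) = 681.21/1217.7 = 0.5594;  α = 0.4406.
Bypass flow = 0.4406×2618 = 1153.4 kg/min.

1153 kg/min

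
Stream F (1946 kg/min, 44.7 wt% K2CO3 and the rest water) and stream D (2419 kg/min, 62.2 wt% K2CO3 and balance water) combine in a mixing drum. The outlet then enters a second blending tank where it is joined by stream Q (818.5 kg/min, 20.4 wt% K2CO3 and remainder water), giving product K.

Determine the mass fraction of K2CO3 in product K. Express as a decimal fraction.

Overall, product flow = 5183.5 kg/min.
K2CO3 in = 1946×0.447 + 2419×0.622 + 818.5×0.204 = 2541.5 kg/min.
K2CO3 fraction in K = 0.4903.

0.4903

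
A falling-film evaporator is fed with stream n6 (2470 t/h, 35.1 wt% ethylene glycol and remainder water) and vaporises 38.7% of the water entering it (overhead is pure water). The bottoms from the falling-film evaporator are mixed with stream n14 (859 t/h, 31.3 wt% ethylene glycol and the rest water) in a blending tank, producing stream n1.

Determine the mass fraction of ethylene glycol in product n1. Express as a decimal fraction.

Vapour removed = 0.387×0.649×2470 = 620.37 t/h; concentrate = 1849.6 t/h.
ethylene glycol reaching the mixer = 866.97 (from concentrate) + 859×0.313 = 1135.8 t/h.
Product flow = 1849.6 + 859 = 2708.6 t/h; ethylene glycol fraction = 0.419.

0.419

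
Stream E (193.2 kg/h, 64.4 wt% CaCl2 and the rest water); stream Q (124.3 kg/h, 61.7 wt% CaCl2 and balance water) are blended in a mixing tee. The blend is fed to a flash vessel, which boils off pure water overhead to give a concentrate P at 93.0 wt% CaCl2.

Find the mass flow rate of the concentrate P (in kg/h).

CaCl2 entering = 193.2×0.644 + 124.3×0.617 = 201.11 kg/h.
All CaCl2 reports to P, so P = 201.11/0.930 = 216.25 kg/h.

216.3 kg/h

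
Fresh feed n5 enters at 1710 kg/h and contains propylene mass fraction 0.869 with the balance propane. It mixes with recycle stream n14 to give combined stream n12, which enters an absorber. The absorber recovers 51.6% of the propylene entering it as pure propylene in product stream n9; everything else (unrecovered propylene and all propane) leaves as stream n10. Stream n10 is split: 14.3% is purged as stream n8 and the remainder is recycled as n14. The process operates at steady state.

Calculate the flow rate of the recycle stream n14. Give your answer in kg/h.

propane enters only via n5 and leaves only via the purge: 1710×0.131 = 0.143×(propane in n10), and the absorber passes all propane, so propane in n12 = propane in n10 = 1566.5 kg/h.
propylene in n12: m_A = 1710×0.869 + (1−0.143)·(1−0.516)·m_A, so m_A = 1486/0.5852 = 2539.2 kg/h.
n10 = (1−0.516)×2539.2 + 1566.5 = 2795.5 kg/h.
Recycle n14 = (1−0.143)×2795.5 = 2395.7 kg/h.

2396 kg/h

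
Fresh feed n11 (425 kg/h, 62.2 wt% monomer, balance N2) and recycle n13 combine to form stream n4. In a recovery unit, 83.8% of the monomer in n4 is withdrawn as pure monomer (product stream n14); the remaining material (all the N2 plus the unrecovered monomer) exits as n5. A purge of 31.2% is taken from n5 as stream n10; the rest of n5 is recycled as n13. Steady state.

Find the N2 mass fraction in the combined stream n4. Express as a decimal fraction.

N2 enters only via n11 and leaves only via the purge: 425×0.378 = 0.312×(N2 in n5), and the recovery unit passes all N2, so N2 in n4 = N2 in n5 = 514.9 kg/h.
monomer in n4: m_A = 425×0.622 + (1−0.312)·(1−0.838)·m_A, so m_A = 264.35/0.8885 = 297.51 kg/h.
n4 = 297.51 + 514.9 = 812.41 kg/h.
N2 fraction in n4 = 514.9/812.41 = 0.634.

0.634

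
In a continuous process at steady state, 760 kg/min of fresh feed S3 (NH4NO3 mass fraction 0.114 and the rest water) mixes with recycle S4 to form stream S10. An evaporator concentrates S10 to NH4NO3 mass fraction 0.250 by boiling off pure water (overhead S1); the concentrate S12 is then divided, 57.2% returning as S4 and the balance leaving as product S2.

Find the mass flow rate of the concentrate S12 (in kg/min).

Overall NH4NO3 balance (none leaves overhead): NH4NO3 in fresh feed = NH4NO3 in product, i.e. 760×0.114 = (1−0.572)·S12·0.250.
S12 = 86.64/(0.250×0.428) = 809.72 kg/min.

809.7 kg/min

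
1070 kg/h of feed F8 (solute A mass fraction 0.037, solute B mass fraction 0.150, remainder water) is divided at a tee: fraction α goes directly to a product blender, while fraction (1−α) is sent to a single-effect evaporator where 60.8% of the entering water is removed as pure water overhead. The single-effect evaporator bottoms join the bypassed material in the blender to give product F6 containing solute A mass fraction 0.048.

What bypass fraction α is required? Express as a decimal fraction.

0.536

All 1070×0.037 = 39.59 kg/h of solute A reaches F6, so F6 = 39.59/0.048 = 824.79 kg/h and vapour = 245.21 kg/h.
The evaporator receives (1−α)·1070 of feed at 0.813 water and removes 0.608 of that water:
0.608×0.813×(1−α)×1070 = 245.21
(1−α) = 245.21/528.91 = 0.4636;  α = 0.5364.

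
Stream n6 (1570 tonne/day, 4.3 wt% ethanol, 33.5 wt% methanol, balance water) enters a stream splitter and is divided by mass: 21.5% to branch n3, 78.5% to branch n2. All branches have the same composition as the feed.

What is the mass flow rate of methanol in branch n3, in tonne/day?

113.1 tonne/day

Branch n3 total = 0.215×1570 = 337.55 tonne/day.
methanol in n3 = 0.335×337.55 = 113.08 tonne/day.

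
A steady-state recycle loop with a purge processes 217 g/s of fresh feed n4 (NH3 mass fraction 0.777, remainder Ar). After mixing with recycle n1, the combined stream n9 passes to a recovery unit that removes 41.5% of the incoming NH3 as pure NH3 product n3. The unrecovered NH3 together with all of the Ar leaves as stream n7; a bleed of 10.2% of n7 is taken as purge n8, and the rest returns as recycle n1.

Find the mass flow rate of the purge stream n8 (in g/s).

Ar enters only via n4 and leaves only via the purge: 217×0.223 = 0.102×(Ar in n7), and the recovery unit passes all Ar, so Ar in n9 = Ar in n7 = 474.42 g/s.
NH3 in n9: m_A = 217×0.777 + (1−0.102)·(1−0.415)·m_A, so m_A = 168.61/0.4747 = 355.21 g/s.
n7 = (1−0.415)×355.21 + 474.42 = 682.22 g/s.
Purge n8 = 0.102×682.22 = 69.587 g/s.

69.59 g/s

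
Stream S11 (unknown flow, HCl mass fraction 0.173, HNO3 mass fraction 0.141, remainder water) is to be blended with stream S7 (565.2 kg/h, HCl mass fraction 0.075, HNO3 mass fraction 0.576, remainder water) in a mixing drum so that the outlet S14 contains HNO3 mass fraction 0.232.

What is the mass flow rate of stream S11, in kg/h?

2137 kg/h

Let S11 be the unknown flow. Total out = 565.2 + S11.
HNO3 balance: 325.56 + 0.141·S11 = 0.232·(565.2 + S11)
(0.141 − 0.232)·S11 = 0.232×565.2 − 325.56 = -194.43
S11 = -194.43 / -0.091 = 2136.6 kg/h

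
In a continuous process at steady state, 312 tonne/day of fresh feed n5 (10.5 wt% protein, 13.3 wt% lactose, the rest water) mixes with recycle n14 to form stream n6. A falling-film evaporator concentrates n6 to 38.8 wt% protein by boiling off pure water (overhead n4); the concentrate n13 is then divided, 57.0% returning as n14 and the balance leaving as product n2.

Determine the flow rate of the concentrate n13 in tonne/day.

Overall protein balance (none leaves overhead): protein in fresh feed = protein in product, i.e. 312×0.105 = (1−0.570)·n13·0.388.
n13 = 32.76/(0.388×0.430) = 196.36 tonne/day.

196.4 tonne/day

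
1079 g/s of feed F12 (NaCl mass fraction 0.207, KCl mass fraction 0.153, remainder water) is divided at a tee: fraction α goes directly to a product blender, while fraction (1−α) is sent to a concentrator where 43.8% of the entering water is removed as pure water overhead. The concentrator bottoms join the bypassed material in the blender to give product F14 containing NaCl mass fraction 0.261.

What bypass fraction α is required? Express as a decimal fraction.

All 1079×0.207 = 223.35 g/s of NaCl reaches F14, so F14 = 223.35/0.261 = 855.76 g/s and vapour = 223.24 g/s.
The evaporator receives (1−α)·1079 of feed at 0.640 water and removes 0.438 of that water:
0.438×0.640×(1−α)×1079 = 223.24
(1−α) = 223.24/302.47 = 0.7381;  α = 0.2619.

0.262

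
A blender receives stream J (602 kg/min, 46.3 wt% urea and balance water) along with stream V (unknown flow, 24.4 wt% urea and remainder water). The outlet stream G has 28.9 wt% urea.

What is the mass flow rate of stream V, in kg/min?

Let V be the unknown flow. Total out = 602 + V.
urea balance: 278.73 + 0.244·V = 0.289·(602 + V)
(0.244 − 0.289)·V = 0.289×602 − 278.73 = -104.75
V = -104.75 / -0.045 = 2327.7 kg/min

2328 kg/min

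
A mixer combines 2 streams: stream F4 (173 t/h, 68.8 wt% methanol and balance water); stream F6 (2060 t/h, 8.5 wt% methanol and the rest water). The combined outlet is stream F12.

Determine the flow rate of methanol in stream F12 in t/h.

294.1 t/h

methanol out = methanol in = 173×0.688 + 2060×0.085 = 294.12 t/h.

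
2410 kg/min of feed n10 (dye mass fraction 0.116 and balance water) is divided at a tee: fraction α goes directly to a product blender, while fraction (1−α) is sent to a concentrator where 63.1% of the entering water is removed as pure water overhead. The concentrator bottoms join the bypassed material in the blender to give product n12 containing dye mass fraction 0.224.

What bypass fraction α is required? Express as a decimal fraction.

0.136

All 2410×0.116 = 279.56 kg/min of dye reaches n12, so n12 = 279.56/0.224 = 1248 kg/min and vapour = 1162 kg/min.
The evaporator receives (1−α)·2410 of feed at 0.884 water and removes 0.631 of that water:
0.631×0.884×(1−α)×2410 = 1162
(1−α) = 1162/1344.3 = 0.8644;  α = 0.1356.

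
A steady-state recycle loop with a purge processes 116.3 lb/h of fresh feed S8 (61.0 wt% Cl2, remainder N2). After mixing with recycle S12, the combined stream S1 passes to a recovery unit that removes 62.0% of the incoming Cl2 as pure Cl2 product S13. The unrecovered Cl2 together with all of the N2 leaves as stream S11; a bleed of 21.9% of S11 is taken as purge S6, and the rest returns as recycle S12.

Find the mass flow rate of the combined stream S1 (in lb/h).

308 lb/h

N2 enters only via S8 and leaves only via the purge: 116.3×0.390 = 0.219×(N2 in S11), and the recovery unit passes all N2, so N2 in S1 = N2 in S11 = 207.11 lb/h.
Cl2 in S1: m_A = 116.3×0.610 + (1−0.219)·(1−0.620)·m_A, so m_A = 70.943/0.7032 = 100.88 lb/h.
S1 = 100.88 + 207.11 = 307.99 lb/h.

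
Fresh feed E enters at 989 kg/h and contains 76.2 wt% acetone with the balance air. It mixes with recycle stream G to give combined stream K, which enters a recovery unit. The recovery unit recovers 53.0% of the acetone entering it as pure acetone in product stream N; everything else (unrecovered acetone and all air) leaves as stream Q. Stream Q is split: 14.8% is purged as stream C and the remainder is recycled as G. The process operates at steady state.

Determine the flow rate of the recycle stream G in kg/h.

1858 kg/h

air enters only via E and leaves only via the purge: 989×0.238 = 0.148×(air in Q), and the recovery unit passes all air, so air in K = air in Q = 1590.4 kg/h.
acetone in K: m_A = 989×0.762 + (1−0.148)·(1−0.530)·m_A, so m_A = 753.62/0.5996 = 1257 kg/h.
Q = (1−0.530)×1257 + 1590.4 = 2181.2 kg/h.
Recycle G = (1−0.148)×2181.2 = 1858.4 kg/h.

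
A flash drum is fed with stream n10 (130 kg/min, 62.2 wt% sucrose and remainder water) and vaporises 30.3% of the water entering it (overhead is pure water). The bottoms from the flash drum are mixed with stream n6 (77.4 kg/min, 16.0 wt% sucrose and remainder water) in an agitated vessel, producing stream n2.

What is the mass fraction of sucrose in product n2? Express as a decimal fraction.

Vapour removed = 0.303×0.378×130 = 14.889 kg/min; concentrate = 115.11 kg/min.
sucrose reaching the mixer = 80.86 (from concentrate) + 77.4×0.160 = 93.244 kg/min.
Product flow = 115.11 + 77.4 = 192.51 kg/min; sucrose fraction = 0.484.

0.484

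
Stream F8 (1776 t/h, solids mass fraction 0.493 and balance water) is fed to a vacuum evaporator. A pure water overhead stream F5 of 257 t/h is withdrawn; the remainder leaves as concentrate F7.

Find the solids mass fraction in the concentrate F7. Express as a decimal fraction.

0.576

solids is not removed: 1776×0.493 = 875.57 t/h of solids enters F7.
Concentrate = 1776 − 257 = 1519 t/h.
Mass fraction = 875.57/1519 = 0.576.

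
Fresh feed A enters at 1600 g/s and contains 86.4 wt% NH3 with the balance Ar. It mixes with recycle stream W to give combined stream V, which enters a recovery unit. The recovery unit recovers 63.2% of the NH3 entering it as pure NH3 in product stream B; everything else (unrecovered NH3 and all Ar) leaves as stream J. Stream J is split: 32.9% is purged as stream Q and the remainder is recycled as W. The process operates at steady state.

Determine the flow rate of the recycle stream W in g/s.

897.1 g/s

Ar enters only via A and leaves only via the purge: 1600×0.136 = 0.329×(Ar in J), and the recovery unit passes all Ar, so Ar in V = Ar in J = 661.4 g/s.
NH3 in V: m_A = 1600×0.864 + (1−0.329)·(1−0.632)·m_A, so m_A = 1382.4/0.7531 = 1835.7 g/s.
J = (1−0.632)×1835.7 + 661.4 = 1336.9 g/s.
Recycle W = (1−0.329)×1336.9 = 897.08 g/s.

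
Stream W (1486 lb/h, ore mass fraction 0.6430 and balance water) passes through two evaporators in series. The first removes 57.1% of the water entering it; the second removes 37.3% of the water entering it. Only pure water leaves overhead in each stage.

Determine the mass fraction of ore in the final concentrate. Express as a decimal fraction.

water in feed = 1486×0.357 = 530.5 lb/h.
After stage 1: water left = (1−0.571)×530.5 = 227.59; stream total = 1183.1 lb/h.
After stage 2: water left = (1−0.373)×227.59 = 142.7; final concentrate = 1098.2 lb/h.
ore fraction = 955.5/1098.2 = 0.8701.

0.8701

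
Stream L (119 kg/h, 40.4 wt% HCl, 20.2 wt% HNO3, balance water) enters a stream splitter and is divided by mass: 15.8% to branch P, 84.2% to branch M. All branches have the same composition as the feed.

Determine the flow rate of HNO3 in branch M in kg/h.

20.24 kg/h

Branch M total = 0.842×119 = 100.2 kg/h.
HNO3 in M = 0.202×100.2 = 20.24 kg/h.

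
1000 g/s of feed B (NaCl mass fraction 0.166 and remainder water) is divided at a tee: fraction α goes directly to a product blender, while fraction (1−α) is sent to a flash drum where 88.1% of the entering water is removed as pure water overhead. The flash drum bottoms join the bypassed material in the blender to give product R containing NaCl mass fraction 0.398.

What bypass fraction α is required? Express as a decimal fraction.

0.207

All 1000×0.166 = 166 g/s of NaCl reaches R, so R = 166/0.398 = 417.09 g/s and vapour = 582.91 g/s.
The evaporator receives (1−α)·1000 of feed at 0.834 water and removes 0.881 of that water:
0.881×0.834×(1−α)×1000 = 582.91
(1−α) = 582.91/734.75 = 0.7933;  α = 0.2067.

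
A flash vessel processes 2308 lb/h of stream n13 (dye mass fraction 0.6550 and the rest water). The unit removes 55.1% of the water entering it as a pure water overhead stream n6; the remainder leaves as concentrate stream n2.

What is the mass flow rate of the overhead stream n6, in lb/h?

water entering = 2308×0.345 = 796.26 lb/h; overhead removed = 0.551×796.26 = 438.74 lb/h.

438.7 lb/h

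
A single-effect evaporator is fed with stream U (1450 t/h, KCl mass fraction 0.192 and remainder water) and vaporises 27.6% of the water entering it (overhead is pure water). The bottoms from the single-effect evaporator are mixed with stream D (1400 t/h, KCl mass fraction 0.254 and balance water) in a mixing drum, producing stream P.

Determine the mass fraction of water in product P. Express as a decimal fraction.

0.749

Vapour removed = 0.276×0.808×1450 = 323.36 t/h; concentrate = 1126.6 t/h.
water reaching the mixer = 848.24 (from concentrate) + 1400×0.746 = 1892.6 t/h.
Product flow = 1126.6 + 1400 = 2526.6 t/h; water fraction = 0.749.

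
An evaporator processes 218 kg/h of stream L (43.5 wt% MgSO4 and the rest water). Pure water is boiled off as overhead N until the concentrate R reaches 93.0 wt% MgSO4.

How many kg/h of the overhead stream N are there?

116 kg/h

MgSO4 is conserved: 218×0.435 = 94.83 kg/h all reports to the concentrate.
Concentrate = 94.83/(target fraction) = 101.97 kg/h.
Overhead = 218 − 101.97 = 116.03 kg/h.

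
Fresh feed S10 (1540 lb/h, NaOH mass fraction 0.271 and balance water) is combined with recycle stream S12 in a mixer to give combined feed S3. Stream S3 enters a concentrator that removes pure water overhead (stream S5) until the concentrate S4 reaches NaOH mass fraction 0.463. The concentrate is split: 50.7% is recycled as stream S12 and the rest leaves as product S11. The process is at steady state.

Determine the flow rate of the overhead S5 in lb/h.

638.6 lb/h

Overall NaOH balance (none leaves overhead): NaOH in fresh feed = NaOH in product, i.e. 1540×0.271 = (1−0.507)·S4·0.463.
S4 = 417.34/(0.463×0.493) = 1828.4 lb/h.
Recycle S12 = 0.507×1828.4 = 926.98 lb/h.
Combined feed S3 = 1540 + 926.98 = 2467 lb/h.
Overhead S5 = S3 − S4 = 2467 − 1828.4 = 638.62 lb/h.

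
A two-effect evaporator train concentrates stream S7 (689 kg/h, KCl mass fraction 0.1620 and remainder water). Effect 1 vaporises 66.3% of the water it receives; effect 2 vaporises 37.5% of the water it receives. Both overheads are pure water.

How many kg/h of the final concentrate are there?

water in feed = 689×0.838 = 577.38 kg/h.
After stage 1: water left = (1−0.663)×577.38 = 194.58; stream total = 306.2 kg/h.
After stage 2: water left = (1−0.375)×194.58 = 121.61; final concentrate = 233.23 kg/h.

233.2 kg/h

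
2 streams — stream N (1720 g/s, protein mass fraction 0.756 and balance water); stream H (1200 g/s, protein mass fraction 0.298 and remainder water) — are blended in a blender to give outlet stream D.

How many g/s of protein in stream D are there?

1658 g/s

protein out = protein in = 1720×0.756 + 1200×0.298 = 1657.9 g/s.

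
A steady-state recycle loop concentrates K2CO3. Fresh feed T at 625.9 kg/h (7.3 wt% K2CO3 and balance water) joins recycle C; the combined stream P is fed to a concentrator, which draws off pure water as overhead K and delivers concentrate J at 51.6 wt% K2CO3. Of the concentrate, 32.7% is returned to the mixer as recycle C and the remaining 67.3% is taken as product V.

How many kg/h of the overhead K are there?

Overall K2CO3 balance (none leaves overhead): K2CO3 in fresh feed = K2CO3 in product, i.e. 625.9×0.073 = (1−0.327)·J·0.516.
J = 45.691/(0.516×0.673) = 131.57 kg/h.
Recycle C = 0.327×131.57 = 43.024 kg/h.
Combined feed P = 625.9 + 43.024 = 668.92 kg/h.
Overhead K = P − J = 668.92 − 131.57 = 537.35 kg/h.

537.4 kg/h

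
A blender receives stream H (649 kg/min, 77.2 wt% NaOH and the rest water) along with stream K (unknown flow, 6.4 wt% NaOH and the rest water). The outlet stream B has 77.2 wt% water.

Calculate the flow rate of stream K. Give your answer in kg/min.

Let K be the unknown flow. Total out = 649 + K.
water balance: 147.97 + 0.936·K = 0.772·(649 + K)
(0.936 − 0.772)·K = 0.772×649 − 147.97 = 353.06
K = 353.06 / 0.164 = 2152.8 kg/min

2153 kg/min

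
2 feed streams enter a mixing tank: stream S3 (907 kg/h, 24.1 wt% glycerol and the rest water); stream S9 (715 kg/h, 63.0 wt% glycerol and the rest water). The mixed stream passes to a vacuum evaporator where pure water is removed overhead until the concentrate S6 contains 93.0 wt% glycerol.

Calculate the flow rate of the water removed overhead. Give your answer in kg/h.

902.6 kg/h

glycerol entering = 907×0.241 + 715×0.630 = 669.04 kg/h.
All glycerol reports to S6, so S6 = 669.04/0.930 = 719.39 kg/h.
Total feed = 1622 kg/h; overhead = 1622 − 719.39 = 902.61 kg/h.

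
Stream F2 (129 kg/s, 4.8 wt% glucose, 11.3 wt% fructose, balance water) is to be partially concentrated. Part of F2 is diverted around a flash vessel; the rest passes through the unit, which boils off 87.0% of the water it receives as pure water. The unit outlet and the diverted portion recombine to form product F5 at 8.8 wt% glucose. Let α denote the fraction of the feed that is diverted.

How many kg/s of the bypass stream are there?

48.67 kg/s

All 129×0.048 = 6.192 kg/s of glucose reaches F5, so F5 = 6.192/0.088 = 70.364 kg/s and vapour = 58.636 kg/s.
The evaporator receives (1−α)·129 of feed at 0.839 water and removes 0.870 of that water:
0.870×0.839×(1−α)×129 = 58.636
(1−α) = 58.636/94.161 = 0.6227;  α = 0.3773.
Bypass flow = 0.3773×129 = 48.669 kg/s.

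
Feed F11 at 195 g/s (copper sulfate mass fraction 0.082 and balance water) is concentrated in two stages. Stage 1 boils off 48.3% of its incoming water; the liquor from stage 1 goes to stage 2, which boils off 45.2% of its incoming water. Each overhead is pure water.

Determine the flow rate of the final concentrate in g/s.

66.71 g/s

water in feed = 195×0.918 = 179.01 g/s.
After stage 1: water left = (1−0.483)×179.01 = 92.548; stream total = 108.54 g/s.
After stage 2: water left = (1−0.452)×92.548 = 50.716; final concentrate = 66.706 g/s.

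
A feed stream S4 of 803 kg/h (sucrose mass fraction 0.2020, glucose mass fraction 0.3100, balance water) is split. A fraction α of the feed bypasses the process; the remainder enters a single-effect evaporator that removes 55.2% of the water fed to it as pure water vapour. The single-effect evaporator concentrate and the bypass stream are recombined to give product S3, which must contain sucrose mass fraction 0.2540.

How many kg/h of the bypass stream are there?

All 803×0.202 = 162.21 kg/h of sucrose reaches S3, so S3 = 162.21/0.254 = 638.61 kg/h and vapour = 164.39 kg/h.
The evaporator receives (1−α)·803 of feed at 0.488 water and removes 0.552 of that water:
0.552×0.488×(1−α)×803 = 164.39
(1−α) = 164.39/216.31 = 0.7600;  α = 0.2400.
Bypass flow = 0.2400×803 = 192.72 kg/h.

192.7 kg/h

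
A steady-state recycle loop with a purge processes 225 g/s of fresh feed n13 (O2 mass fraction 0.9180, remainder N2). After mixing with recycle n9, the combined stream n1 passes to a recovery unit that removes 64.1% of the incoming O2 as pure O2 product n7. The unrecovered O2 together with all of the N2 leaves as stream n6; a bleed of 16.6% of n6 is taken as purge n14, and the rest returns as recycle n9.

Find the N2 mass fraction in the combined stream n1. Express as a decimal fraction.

N2 enters only via n13 and leaves only via the purge: 225×0.082 = 0.166×(N2 in n6), and the recovery unit passes all N2, so N2 in n1 = N2 in n6 = 111.14 g/s.
O2 in n1: m_A = 225×0.918 + (1−0.166)·(1−0.641)·m_A, so m_A = 206.55/0.7006 = 294.82 g/s.
n1 = 294.82 + 111.14 = 405.97 g/s.
N2 fraction in n1 = 111.14/405.97 = 0.2738.

0.2738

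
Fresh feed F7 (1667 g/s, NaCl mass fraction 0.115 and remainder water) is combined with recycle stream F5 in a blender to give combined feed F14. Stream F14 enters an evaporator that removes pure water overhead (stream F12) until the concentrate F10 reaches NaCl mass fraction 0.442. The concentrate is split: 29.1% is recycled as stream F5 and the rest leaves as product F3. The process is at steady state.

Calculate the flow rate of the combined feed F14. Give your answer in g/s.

Overall NaCl balance (none leaves overhead): NaCl in fresh feed = NaCl in product, i.e. 1667×0.115 = (1−0.291)·F10·0.442.
F10 = 191.71/(0.442×0.709) = 611.74 g/s.
Recycle F5 = 0.291×611.74 = 178.02 g/s.
Combined feed F14 = 1667 + 178.02 = 1845 g/s.

1845 g/s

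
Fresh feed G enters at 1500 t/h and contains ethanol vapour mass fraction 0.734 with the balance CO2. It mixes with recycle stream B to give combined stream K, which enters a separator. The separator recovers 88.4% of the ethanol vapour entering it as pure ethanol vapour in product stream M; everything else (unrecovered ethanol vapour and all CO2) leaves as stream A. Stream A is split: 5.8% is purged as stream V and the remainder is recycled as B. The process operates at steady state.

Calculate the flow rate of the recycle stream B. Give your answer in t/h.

6615 t/h

CO2 enters only via G and leaves only via the purge: 1500×0.266 = 0.058×(CO2 in A), and the separator passes all CO2, so CO2 in K = CO2 in A = 6879.3 t/h.
ethanol vapour in K: m_A = 1500×0.734 + (1−0.058)·(1−0.884)·m_A, so m_A = 1101/0.8907 = 1236.1 t/h.
A = (1−0.884)×1236.1 + 6879.3 = 7022.7 t/h.
Recycle B = (1−0.058)×7022.7 = 6615.4 t/h.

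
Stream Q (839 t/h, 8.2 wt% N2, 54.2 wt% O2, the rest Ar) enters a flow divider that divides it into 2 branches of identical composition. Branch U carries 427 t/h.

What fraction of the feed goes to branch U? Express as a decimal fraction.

0.509

Fraction to U = 427/839 = 0.5089.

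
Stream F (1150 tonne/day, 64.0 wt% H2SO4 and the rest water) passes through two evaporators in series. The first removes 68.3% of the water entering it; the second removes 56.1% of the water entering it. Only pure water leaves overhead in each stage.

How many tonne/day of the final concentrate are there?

water in feed = 1150×0.360 = 414 tonne/day.
After stage 1: water left = (1−0.683)×414 = 131.24; stream total = 867.24 tonne/day.
After stage 2: water left = (1−0.561)×131.24 = 57.613; final concentrate = 793.61 tonne/day.

793.6 tonne/day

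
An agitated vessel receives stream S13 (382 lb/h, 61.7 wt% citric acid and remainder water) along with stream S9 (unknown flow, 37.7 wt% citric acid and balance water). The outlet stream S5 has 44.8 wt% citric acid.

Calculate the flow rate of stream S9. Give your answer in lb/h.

Let S9 be the unknown flow. Total out = 382 + S9.
citric acid balance: 235.69 + 0.377·S9 = 0.448·(382 + S9)
(0.377 − 0.448)·S9 = 0.448×382 − 235.69 = -64.558
S9 = -64.558 / -0.071 = 909.27 lb/h

909.3 lb/h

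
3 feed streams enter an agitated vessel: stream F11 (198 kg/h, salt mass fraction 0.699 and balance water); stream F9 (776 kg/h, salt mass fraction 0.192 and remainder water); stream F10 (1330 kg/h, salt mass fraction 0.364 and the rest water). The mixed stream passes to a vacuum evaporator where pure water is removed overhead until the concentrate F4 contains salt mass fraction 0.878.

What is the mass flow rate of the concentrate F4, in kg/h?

salt entering = 198×0.699 + 776×0.192 + 1330×0.364 = 771.51 kg/h.
All salt reports to F4, so F4 = 771.51/0.878 = 878.72 kg/h.

878.7 kg/h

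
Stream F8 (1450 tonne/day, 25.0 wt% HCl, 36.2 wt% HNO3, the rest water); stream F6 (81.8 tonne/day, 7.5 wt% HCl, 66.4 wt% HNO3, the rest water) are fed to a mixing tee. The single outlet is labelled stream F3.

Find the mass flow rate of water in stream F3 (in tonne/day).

water out = water in = 1450×0.388 + 81.8×0.261 = 583.95 tonne/day.

583.9 tonne/day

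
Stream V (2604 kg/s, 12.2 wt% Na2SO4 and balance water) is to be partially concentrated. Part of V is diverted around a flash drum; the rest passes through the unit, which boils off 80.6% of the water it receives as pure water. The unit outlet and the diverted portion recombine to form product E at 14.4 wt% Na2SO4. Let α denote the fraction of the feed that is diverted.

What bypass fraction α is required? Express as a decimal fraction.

All 2604×0.122 = 317.69 kg/s of Na2SO4 reaches E, so E = 317.69/0.144 = 2206.2 kg/s and vapour = 397.83 kg/s.
The evaporator receives (1−α)·2604 of feed at 0.878 water and removes 0.806 of that water:
0.806×0.878×(1−α)×2604 = 397.83
(1−α) = 397.83/1842.8 = 0.2159;  α = 0.7841.

0.784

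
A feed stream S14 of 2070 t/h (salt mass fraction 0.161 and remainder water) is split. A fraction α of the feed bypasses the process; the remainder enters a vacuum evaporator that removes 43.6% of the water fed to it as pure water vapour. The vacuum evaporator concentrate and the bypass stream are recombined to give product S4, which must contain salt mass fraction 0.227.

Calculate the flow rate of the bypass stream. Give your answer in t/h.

424.7 t/h

All 2070×0.161 = 333.27 t/h of salt reaches S4, so S4 = 333.27/0.227 = 1468.1 t/h and vapour = 601.85 t/h.
The evaporator receives (1−α)·2070 of feed at 0.839 water and removes 0.436 of that water:
0.436×0.839×(1−α)×2070 = 601.85
(1−α) = 601.85/757.21 = 0.7948;  α = 0.2052.
Bypass flow = 0.2052×2070 = 424.72 t/h.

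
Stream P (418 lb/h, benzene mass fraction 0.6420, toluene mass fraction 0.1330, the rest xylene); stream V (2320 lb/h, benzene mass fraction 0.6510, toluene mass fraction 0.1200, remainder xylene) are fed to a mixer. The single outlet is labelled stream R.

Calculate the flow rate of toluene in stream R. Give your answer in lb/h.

toluene out = toluene in = 418×0.133 + 2320×0.120 = 333.99 lb/h.

334 lb/h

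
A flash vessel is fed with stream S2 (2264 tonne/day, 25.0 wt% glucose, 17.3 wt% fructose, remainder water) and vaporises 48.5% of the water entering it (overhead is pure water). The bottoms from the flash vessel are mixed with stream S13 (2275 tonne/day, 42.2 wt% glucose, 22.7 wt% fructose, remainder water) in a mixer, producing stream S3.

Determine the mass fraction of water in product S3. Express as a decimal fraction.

0.3767

Vapour removed = 0.485×0.577×2264 = 633.57 tonne/day; concentrate = 1630.4 tonne/day.
water reaching the mixer = 672.76 (from concentrate) + 2275×0.351 = 1471.3 tonne/day.
Product flow = 1630.4 + 2275 = 3905.4 tonne/day; water fraction = 0.3767.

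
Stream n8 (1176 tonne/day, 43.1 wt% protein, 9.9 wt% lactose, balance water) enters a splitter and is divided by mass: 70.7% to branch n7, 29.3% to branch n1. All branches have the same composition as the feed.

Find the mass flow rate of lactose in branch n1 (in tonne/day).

Branch n1 total = 0.293×1176 = 344.57 tonne/day.
lactose in n1 = 0.099×344.57 = 34.112 tonne/day.

34.11 tonne/day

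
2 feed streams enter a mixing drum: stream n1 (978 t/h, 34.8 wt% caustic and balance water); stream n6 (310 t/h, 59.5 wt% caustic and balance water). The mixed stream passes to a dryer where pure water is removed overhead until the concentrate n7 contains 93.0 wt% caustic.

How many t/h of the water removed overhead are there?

caustic entering = 978×0.348 + 310×0.595 = 524.79 t/h.
All caustic reports to n7, so n7 = 524.79/0.930 = 564.29 t/h.
Total feed = 1288 t/h; overhead = 1288 − 564.29 = 723.71 t/h.

723.7 t/h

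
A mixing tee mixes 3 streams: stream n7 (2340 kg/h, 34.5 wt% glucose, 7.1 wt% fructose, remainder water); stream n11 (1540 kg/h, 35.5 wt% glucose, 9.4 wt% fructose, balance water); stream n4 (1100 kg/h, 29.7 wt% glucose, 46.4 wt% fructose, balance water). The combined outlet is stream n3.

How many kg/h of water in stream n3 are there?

water out = water in = 2340×0.584 + 1540×0.551 + 1100×0.239 = 2478 kg/h.

2478 kg/h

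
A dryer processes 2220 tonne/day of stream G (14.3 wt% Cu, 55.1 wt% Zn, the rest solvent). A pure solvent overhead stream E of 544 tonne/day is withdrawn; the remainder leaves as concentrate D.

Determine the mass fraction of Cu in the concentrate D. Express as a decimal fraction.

Cu is not removed: 2220×0.143 = 317.46 tonne/day of Cu enters D.
Concentrate = 2220 − 544 = 1676 tonne/day.
Mass fraction = 317.46/1676 = 0.189.

0.189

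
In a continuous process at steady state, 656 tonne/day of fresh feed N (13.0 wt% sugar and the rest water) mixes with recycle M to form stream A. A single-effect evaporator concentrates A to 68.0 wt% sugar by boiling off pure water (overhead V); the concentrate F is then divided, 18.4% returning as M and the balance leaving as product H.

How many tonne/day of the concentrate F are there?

153.7 tonne/day

Overall sugar balance (none leaves overhead): sugar in fresh feed = sugar in product, i.e. 656×0.130 = (1−0.184)·F·0.680.
F = 85.28/(0.680×0.816) = 153.69 tonne/day.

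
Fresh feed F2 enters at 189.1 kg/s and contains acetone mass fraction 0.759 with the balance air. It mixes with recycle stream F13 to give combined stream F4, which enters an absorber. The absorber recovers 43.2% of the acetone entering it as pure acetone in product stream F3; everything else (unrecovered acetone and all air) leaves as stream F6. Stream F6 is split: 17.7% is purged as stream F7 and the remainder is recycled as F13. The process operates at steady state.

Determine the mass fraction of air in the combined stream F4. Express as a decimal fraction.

air enters only via F2 and leaves only via the purge: 189.1×0.241 = 0.177×(air in F6), and the absorber passes all air, so air in F4 = air in F6 = 257.48 kg/s.
acetone in F4: m_A = 189.1×0.759 + (1−0.177)·(1−0.432)·m_A, so m_A = 143.53/0.5325 = 269.52 kg/s.
F4 = 269.52 + 257.48 = 526.99 kg/s.
air fraction in F4 = 257.48/526.99 = 0.489.

0.489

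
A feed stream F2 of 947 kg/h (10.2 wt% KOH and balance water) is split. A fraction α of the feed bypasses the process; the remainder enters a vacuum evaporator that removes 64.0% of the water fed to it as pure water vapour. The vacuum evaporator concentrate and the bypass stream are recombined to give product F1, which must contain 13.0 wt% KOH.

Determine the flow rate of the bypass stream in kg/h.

All 947×0.102 = 96.594 kg/h of KOH reaches F1, so F1 = 96.594/0.130 = 743.03 kg/h and vapour = 203.97 kg/h.
The evaporator receives (1−α)·947 of feed at 0.898 water and removes 0.640 of that water:
0.640×0.898×(1−α)×947 = 203.97
(1−α) = 203.97/544.26 = 0.3748;  α = 0.6252.
Bypass flow = 0.6252×947 = 592.1 kg/h.

592.1 kg/h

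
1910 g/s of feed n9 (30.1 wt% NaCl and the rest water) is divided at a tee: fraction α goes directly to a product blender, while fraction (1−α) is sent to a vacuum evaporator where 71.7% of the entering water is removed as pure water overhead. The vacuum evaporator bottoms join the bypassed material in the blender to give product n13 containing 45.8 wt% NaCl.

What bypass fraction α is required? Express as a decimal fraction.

0.316

All 1910×0.301 = 574.91 g/s of NaCl reaches n13, so n13 = 574.91/0.458 = 1255.3 g/s and vapour = 654.74 g/s.
The evaporator receives (1−α)·1910 of feed at 0.699 water and removes 0.717 of that water:
0.717×0.699×(1−α)×1910 = 654.74
(1−α) = 654.74/957.26 = 0.6840;  α = 0.3160.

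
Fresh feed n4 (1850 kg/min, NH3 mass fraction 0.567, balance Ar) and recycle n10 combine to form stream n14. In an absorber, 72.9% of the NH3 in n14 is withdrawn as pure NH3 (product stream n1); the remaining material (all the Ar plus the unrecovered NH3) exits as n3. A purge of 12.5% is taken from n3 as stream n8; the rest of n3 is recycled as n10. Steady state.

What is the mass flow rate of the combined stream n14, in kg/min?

Ar enters only via n4 and leaves only via the purge: 1850×0.433 = 0.125×(Ar in n3), and the absorber passes all Ar, so Ar in n14 = Ar in n3 = 6408.4 kg/min.
NH3 in n14: m_A = 1850×0.567 + (1−0.125)·(1−0.729)·m_A, so m_A = 1048.9/0.7629 = 1375 kg/min.
n14 = 1375 + 6408.4 = 7783.4 kg/min.

7783 kg/min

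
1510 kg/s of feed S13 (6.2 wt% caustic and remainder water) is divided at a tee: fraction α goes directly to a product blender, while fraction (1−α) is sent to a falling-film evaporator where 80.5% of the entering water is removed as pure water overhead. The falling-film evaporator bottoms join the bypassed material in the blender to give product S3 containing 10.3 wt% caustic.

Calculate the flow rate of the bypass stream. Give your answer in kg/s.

714 kg/s

All 1510×0.062 = 93.62 kg/s of caustic reaches S3, so S3 = 93.62/0.103 = 908.93 kg/s and vapour = 601.07 kg/s.
The evaporator receives (1−α)·1510 of feed at 0.938 water and removes 0.805 of that water:
0.805×0.938×(1−α)×1510 = 601.07
(1−α) = 601.07/1140.2 = 0.5272;  α = 0.4728.
Bypass flow = 0.4728×1510 = 713.98 kg/s.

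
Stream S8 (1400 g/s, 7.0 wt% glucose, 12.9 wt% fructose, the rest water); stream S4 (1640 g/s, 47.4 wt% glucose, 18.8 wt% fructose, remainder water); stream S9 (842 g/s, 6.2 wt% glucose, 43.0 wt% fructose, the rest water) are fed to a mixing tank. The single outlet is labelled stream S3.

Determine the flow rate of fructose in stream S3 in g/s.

851 g/s

fructose out = fructose in = 1400×0.129 + 1640×0.188 + 842×0.430 = 850.98 g/s.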